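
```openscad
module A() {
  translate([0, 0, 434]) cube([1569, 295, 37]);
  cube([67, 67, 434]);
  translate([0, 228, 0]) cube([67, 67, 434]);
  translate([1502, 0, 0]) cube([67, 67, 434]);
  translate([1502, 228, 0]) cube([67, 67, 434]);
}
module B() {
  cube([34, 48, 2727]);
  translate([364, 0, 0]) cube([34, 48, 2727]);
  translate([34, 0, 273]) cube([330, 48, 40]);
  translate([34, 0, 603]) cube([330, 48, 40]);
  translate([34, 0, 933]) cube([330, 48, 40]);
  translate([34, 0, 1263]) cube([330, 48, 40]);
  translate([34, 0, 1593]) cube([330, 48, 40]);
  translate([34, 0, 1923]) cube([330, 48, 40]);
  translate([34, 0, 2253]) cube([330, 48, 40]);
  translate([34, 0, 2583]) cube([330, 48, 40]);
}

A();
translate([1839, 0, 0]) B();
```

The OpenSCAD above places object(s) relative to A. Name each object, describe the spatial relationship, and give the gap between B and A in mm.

The ladder's nearest face is 270 mm from the bench's +x face.

A is a bench. B is a ladder. The ladder is on the floor beside the bench on its +x side. The gap between the ladder and the bench is 270 mm.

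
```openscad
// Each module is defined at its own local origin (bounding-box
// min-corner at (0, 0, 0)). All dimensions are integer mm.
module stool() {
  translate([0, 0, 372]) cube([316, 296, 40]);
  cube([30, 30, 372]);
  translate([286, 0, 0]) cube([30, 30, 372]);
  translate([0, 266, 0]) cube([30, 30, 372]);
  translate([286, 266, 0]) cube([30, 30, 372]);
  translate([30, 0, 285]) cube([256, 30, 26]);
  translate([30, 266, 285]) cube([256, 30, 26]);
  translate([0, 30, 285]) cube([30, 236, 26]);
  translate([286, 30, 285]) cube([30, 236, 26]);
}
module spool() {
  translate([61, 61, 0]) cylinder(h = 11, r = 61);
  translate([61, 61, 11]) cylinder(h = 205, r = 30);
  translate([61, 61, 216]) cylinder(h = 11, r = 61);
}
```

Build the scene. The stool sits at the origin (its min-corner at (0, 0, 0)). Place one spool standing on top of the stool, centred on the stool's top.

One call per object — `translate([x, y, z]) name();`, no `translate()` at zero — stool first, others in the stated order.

stool();
translate([97, 87, 412]) spool();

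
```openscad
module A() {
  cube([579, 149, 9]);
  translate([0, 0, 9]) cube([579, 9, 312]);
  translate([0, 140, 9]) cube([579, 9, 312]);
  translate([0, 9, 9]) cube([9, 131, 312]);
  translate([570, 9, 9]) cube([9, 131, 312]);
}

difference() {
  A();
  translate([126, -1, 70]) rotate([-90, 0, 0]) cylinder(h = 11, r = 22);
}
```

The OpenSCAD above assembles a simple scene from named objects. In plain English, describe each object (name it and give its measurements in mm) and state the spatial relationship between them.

A is an open storage box with external size 579×149×321 mm and wall thickness 9 mm (the base is also 9 mm thick). The base covers the whole footprint; the four walls stand on the base, with the y-facing walls full-width and the x-facing walls fitting between their inner faces.

The open box has a circular hole of radius 22 mm through its front wall, centred at (x = 126, z = 70).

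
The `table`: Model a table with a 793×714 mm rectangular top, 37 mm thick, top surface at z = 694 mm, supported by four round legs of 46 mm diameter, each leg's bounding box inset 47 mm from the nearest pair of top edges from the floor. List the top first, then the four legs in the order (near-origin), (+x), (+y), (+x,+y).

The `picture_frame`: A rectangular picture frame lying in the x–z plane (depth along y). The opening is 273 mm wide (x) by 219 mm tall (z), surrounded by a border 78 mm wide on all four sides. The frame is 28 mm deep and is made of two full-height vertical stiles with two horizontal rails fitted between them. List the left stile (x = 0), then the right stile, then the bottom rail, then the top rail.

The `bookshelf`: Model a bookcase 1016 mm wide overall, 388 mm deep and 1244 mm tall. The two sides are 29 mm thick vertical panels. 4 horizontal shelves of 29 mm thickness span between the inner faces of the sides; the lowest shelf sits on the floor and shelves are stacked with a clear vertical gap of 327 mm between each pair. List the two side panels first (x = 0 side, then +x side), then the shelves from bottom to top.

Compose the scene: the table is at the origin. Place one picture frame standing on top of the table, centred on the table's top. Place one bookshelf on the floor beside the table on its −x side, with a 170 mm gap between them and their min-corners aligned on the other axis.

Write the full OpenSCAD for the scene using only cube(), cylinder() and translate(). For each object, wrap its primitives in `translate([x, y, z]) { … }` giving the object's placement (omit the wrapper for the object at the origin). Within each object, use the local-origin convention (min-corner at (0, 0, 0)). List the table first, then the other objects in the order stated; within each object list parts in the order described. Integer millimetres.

translate([0, 0, 657]) cube([793, 714, 37]);
translate([70, 70, 0]) cylinder(h = 657, r = 23);
translate([723, 70, 0]) cylinder(h = 657, r = 23);
translate([70, 644, 0]) cylinder(h = 657, r = 23);
translate([723, 644, 0]) cylinder(h = 657, r = 23);
translate([182, 343, 694]) {
  cube([78, 28, 375]);
  translate([351, 0, 0]) cube([78, 28, 375]);
  translate([78, 0, 0]) cube([273, 28, 78]);
  translate([78, 0, 297]) cube([273, 28, 78]);
}
translate([-1186, 0, 0]) {
  cube([29, 388, 1244]);
  translate([987, 0, 0]) cube([29, 388, 1244]);
  translate([29, 0, 0]) cube([958, 388, 29]);
  translate([29, 0, 356]) cube([958, 388, 29]);
  translate([29, 0, 712]) cube([958, 388, 29]);
  translate([29, 0, 1068]) cube([958, 388, 29]);
}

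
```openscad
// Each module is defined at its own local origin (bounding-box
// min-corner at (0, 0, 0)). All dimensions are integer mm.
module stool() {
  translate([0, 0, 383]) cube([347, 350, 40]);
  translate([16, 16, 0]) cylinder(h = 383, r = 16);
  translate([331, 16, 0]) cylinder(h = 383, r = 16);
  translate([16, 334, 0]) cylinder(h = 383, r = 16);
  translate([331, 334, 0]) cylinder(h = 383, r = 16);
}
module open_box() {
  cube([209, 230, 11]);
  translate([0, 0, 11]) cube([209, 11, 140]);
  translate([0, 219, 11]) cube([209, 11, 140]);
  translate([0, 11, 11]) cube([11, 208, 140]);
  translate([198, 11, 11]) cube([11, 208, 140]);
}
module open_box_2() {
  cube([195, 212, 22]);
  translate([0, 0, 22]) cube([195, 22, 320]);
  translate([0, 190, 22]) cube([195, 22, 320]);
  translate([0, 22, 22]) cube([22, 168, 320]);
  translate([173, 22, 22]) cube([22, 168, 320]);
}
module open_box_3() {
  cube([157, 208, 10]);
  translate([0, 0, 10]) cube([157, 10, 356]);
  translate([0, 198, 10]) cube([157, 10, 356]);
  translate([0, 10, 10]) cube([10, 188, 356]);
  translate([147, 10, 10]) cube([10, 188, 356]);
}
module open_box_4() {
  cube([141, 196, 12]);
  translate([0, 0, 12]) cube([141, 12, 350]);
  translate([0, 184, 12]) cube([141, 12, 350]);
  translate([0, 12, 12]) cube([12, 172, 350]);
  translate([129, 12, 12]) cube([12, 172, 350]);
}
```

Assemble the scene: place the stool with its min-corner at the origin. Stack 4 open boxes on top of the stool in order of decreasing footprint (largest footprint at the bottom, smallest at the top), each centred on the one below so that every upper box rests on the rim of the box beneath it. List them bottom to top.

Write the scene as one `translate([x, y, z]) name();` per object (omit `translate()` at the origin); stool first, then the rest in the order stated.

stool();
translate([69, 60, 423]) open_box();
translate([76, 69, 574]) open_box_2();
translate([95, 71, 916]) open_box_3();
translate([103, 77, 1282]) open_box_4();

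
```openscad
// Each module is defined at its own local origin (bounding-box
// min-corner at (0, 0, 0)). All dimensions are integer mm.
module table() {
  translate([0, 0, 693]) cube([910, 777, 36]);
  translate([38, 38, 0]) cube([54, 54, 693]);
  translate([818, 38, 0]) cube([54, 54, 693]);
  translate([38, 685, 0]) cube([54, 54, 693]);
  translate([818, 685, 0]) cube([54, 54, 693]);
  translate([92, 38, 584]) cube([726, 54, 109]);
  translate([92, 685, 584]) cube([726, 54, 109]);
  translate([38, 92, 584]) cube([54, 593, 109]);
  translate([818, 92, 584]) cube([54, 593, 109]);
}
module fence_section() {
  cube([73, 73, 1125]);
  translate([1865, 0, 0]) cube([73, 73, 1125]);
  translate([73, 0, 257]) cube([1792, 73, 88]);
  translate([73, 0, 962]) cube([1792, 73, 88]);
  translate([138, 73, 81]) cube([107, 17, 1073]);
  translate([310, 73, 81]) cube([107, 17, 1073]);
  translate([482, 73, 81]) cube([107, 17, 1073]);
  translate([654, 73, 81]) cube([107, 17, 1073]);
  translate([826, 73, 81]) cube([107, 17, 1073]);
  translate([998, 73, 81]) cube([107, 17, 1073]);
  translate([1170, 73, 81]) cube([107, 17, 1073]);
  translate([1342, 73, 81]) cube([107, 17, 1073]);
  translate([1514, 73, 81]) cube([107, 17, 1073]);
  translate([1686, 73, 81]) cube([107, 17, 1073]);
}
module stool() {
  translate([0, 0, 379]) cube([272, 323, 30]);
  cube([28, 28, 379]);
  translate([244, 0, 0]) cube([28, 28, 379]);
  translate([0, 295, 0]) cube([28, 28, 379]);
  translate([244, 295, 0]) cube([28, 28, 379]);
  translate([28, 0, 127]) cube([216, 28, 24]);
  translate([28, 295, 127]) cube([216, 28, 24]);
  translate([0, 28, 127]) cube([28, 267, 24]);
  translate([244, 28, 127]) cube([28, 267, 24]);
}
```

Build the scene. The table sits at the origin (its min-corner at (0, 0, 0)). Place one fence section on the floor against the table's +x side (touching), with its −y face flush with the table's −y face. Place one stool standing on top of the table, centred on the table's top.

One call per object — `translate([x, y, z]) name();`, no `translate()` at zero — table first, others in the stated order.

table();
translate([910, 0, 0]) fence_section();
translate([319, 227, 729]) stool();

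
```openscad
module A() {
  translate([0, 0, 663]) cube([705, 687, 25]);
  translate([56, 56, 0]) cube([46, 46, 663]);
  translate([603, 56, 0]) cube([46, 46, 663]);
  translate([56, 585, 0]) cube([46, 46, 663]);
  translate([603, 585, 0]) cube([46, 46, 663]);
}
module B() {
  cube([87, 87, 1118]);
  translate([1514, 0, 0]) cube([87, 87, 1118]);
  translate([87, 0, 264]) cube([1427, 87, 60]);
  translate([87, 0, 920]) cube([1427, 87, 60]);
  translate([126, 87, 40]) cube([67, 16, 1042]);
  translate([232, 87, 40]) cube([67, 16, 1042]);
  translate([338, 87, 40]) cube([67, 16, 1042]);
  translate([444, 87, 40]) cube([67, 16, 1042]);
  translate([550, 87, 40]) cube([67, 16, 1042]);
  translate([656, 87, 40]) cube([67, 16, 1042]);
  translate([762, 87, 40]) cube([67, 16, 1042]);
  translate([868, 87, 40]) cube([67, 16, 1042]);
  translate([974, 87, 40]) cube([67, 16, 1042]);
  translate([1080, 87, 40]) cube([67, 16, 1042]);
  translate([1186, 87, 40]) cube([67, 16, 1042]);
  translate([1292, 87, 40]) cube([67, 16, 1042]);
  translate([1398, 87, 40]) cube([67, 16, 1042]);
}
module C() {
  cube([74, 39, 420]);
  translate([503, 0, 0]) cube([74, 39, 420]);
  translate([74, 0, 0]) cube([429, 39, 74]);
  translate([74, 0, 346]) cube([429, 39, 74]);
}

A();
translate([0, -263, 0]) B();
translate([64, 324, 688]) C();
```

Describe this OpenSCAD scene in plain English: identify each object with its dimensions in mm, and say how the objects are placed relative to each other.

A is a rectangular dining table. The top is 705×687×25 mm with its upper surface at z = 688 mm. It stands on four 46×46 mm square legs, each inset 56 mm from the nearest pair of top edges, running from the floor to the underside of the top.

B is a fence section. Two 87×87 mm posts, 1118 mm tall, stand on the floor with a clear span of 1427 mm between their inner faces. Two horizontal rails of 87×60 mm section span the gap between the posts with their undersides at z = 264 mm and z = 920 mm, flush with the posts' −y face. 13 pickets, each 67 mm wide, 16 mm thick and 1042 mm tall, are fixed to the +y face of the rails with their bottoms at z = 40 mm, evenly spaced across the span with equal gaps (rounded down to the nearest mm) at the −x end and between each pair — any rounding remainder accumulates at the +x end.

C is a picture frame with a 429×272 mm rectangular opening (x by z) and a uniform 74 mm border on every side. Frame depth is 39 mm along y. It is built from two vertical stiles running the full outside height and two horizontal rails spanning the gap between the stiles.

The fence section is on the floor beside the table on its −y side. The picture frame is on top of the table, centred.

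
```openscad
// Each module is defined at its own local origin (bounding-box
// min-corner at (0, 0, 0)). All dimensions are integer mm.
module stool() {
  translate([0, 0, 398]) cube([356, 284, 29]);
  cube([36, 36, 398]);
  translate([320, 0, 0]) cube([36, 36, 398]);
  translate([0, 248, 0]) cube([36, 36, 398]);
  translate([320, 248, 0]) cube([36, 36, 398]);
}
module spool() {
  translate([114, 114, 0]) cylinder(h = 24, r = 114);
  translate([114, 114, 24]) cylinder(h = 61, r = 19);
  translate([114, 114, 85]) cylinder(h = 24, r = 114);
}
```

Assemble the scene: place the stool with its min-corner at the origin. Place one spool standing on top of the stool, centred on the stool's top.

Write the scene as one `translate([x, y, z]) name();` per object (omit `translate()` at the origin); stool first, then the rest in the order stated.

stool();
translate([64, 28, 427]) spool();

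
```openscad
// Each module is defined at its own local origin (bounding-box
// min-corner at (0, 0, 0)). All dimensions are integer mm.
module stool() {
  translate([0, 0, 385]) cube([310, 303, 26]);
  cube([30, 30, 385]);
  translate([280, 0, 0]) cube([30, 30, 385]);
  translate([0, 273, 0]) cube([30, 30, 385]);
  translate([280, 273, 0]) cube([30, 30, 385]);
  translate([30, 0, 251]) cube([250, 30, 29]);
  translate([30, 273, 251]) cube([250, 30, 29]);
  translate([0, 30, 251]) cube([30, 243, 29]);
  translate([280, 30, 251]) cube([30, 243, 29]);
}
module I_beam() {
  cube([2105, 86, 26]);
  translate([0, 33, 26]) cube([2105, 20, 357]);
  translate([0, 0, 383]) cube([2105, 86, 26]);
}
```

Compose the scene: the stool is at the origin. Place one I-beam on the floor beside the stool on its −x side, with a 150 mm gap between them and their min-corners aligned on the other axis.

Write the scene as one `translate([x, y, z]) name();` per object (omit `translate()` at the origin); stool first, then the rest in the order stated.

stool();
translate([-2255, 0, 0]) I_beam();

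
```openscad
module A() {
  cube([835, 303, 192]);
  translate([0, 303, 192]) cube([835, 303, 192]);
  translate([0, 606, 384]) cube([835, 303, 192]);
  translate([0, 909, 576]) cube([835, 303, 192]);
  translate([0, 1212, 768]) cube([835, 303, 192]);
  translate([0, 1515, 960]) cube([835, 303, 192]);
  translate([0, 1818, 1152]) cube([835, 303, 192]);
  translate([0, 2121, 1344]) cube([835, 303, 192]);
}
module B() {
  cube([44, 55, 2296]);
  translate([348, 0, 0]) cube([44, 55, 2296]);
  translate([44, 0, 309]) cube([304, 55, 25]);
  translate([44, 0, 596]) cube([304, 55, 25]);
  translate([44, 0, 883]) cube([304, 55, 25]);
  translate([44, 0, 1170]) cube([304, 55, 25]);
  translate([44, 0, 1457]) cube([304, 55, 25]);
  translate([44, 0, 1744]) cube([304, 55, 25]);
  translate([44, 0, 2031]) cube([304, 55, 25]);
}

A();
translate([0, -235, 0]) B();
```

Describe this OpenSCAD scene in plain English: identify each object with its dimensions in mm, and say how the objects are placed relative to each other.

A is a run of 8 identical solid stair steps. Each tread is 835×303 mm and each step block is 192 mm high. Step 1 rests on the floor; step k is offset from step 1 by (k−1)×303 mm in y and (k−1)×192 mm in z.

B is a straight ladder. Two 44×55 mm vertical rails, 2296 mm tall, stand 392 mm apart (outside-to-outside) with their front faces coplanar on the −y side. 7 rungs, each 55 mm deep and 25 mm tall, span between the inner faces of the rails, front faces flush with the rails. The lowest rung's underside is at z = 309 mm and rungs are spaced 287 mm apart (underside to underside).

The ladder is on the floor beside the staircase on its −y side.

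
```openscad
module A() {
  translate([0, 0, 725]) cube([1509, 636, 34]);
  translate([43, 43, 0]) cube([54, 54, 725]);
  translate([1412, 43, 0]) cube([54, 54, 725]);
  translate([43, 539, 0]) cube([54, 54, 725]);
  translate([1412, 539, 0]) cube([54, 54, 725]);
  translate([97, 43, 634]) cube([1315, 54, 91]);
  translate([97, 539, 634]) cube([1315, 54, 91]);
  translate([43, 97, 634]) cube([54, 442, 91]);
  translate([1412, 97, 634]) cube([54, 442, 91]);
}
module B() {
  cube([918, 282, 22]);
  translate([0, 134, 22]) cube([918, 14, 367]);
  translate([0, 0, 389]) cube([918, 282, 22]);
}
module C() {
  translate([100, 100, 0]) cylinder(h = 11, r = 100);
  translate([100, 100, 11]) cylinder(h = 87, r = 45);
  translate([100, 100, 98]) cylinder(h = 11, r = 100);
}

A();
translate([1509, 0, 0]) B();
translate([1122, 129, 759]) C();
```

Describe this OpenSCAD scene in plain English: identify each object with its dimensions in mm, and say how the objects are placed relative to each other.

A is a table with a 1509×636 mm rectangular top, 34 mm thick, top surface at z = 759 mm, supported by four 54×54 mm square legs, each inset 43 mm from the nearest pair of top edges, running from the floor. Four apron rails, 54 mm thick and 91 mm tall, run between adjacent legs with their top edges flush with the underside of the top and their outer faces flush with the legs' outer faces.

B is an I-beam lying along x, 918 mm long. Overall section height 411 mm. Two flanges 282 mm wide (y) and 22 mm thick, one on the floor and one at the top; a web 14 mm thick runs between them, centred on the flange width.

C is a spool: two coaxial disc flanges of radius 100 mm and thickness 11 mm, joined by a core cylinder of radius 45 mm and height 87 mm. The lower flange rests on z = 0 and the three cylinders share a vertical axis.

The I-beam is against the table's +x side, with their −y faces flush. The spool is on top of the table.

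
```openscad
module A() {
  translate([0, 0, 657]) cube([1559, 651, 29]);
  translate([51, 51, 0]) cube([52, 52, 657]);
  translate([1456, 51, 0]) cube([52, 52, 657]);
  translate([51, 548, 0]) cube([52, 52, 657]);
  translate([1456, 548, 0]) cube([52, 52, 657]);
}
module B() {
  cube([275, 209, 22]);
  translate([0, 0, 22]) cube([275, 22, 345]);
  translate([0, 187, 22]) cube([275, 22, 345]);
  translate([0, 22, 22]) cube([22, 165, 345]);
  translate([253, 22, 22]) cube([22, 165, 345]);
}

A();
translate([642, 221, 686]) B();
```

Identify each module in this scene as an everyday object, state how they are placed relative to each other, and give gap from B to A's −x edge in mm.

A is a table. B is an open box. The open box is on top of the table, centred. The gap from the open box to the table's −x edge is 642 mm.

The open box's min-x is at 642; the table's min-x is 0; gap = 642 mm.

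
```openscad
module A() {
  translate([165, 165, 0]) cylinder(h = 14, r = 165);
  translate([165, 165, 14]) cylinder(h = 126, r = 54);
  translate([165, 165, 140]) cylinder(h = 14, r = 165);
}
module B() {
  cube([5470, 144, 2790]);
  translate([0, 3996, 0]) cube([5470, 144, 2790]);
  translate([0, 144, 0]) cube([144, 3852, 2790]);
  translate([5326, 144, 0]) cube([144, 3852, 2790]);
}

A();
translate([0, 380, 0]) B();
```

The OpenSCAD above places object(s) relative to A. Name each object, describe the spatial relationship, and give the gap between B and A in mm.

A is a spool. B is a house frame. The house frame is on the floor beside the spool on its +y side. The gap between the house frame and the spool is 50 mm.

The house frame's nearest face is 50 mm from the spool's +y face.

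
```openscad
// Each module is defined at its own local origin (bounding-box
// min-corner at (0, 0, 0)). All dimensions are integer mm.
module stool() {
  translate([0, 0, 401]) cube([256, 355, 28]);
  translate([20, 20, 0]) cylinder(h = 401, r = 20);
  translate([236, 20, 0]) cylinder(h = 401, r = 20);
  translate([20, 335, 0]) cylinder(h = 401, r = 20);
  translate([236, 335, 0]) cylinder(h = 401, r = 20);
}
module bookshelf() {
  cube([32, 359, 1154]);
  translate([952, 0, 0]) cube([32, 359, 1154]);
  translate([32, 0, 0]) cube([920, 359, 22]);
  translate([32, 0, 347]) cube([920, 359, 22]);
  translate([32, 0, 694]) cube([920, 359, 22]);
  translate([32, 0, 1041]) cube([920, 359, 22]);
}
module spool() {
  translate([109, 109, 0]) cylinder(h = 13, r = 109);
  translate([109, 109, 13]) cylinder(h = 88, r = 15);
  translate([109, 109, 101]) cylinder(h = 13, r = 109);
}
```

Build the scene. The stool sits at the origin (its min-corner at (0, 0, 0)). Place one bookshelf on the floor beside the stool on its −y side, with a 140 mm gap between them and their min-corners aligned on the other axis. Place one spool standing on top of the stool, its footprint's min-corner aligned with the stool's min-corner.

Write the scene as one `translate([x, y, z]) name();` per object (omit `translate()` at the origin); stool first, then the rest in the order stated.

stool();
translate([0, -499, 0]) bookshelf();
translate([0, 0, 429]) spool();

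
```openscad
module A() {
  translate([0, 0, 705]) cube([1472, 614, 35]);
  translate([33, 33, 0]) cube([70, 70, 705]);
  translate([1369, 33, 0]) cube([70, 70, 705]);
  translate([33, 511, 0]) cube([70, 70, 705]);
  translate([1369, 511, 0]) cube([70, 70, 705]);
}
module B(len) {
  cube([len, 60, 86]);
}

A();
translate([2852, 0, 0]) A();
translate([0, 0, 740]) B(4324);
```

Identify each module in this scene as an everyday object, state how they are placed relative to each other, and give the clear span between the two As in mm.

A is a table. B is a beam. A beam spans the tops of two tables. The clear span between the two tables is 1380 mm.

Second table starts at x = 2852; first ends at x = 1472; clear span = 2852 − 1472 = 1380 mm.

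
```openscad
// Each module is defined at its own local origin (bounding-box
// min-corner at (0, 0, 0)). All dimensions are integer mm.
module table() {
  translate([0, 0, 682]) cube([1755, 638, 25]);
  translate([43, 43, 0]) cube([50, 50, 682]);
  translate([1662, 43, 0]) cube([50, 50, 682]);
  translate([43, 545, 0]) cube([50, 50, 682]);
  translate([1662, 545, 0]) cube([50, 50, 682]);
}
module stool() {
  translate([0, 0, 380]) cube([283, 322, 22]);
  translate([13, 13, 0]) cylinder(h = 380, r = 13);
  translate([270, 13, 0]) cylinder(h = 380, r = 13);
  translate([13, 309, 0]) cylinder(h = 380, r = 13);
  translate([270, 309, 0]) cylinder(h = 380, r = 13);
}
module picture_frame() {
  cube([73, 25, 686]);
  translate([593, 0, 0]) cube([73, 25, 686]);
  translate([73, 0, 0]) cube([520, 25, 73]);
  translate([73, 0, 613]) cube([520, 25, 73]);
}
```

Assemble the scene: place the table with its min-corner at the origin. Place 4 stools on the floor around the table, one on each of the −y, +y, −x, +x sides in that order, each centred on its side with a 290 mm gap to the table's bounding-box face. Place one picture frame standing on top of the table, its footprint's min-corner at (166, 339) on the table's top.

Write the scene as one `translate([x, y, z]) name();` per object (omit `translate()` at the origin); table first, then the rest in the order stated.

table();
translate([736, -612, 0]) stool();
translate([736, 928, 0]) stool();
translate([-573, 158, 0]) stool();
translate([2045, 158, 0]) stool();
translate([166, 339, 707]) picture_frame();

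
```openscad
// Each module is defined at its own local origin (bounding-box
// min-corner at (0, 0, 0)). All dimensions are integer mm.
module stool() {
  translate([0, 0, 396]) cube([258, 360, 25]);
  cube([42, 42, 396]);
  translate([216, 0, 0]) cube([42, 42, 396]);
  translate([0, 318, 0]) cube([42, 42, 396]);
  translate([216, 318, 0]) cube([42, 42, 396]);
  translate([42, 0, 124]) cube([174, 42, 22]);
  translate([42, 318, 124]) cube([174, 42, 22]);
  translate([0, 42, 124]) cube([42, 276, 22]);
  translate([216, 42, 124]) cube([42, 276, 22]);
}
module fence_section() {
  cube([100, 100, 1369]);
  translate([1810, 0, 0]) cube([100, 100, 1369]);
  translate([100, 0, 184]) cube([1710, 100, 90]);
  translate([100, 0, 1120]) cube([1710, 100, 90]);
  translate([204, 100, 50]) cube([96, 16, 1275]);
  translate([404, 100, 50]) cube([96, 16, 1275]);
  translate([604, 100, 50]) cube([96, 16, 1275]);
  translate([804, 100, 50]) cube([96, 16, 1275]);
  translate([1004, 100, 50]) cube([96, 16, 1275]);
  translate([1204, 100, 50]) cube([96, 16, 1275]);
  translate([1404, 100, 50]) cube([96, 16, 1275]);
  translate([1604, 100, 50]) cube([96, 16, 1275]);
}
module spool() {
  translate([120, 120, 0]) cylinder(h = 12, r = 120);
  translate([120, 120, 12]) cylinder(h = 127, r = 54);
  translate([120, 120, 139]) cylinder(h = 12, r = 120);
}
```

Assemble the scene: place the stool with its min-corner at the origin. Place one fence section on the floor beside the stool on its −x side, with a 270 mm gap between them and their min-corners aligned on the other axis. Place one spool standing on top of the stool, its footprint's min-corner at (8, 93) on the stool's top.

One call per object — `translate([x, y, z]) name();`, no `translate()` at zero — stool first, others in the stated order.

stool();
translate([-2180, 0, 0]) fence_section();
translate([8, 93, 421]) spool();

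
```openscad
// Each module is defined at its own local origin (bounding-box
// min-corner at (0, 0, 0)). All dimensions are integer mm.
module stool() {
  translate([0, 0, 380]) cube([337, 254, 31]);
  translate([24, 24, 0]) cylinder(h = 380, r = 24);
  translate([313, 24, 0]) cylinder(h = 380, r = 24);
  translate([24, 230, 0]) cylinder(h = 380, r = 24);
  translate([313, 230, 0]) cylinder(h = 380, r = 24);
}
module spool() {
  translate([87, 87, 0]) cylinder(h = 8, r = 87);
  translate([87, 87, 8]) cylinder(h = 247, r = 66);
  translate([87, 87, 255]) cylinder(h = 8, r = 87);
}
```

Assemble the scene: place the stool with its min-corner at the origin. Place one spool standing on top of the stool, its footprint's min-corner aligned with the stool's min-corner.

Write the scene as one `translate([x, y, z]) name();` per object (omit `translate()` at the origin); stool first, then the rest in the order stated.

stool();
translate([0, 0, 411]) spool();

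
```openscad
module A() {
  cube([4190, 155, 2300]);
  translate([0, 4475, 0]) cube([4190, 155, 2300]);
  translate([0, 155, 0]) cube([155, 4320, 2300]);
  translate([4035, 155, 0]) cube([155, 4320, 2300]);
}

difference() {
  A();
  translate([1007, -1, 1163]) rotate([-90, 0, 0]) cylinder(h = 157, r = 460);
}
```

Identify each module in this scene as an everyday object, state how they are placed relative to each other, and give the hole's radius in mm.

A is a house frame. The house frame has a circular hole through its front wall. The hole's radius is 460 mm.

The subtracted cylinder has r = 460 mm.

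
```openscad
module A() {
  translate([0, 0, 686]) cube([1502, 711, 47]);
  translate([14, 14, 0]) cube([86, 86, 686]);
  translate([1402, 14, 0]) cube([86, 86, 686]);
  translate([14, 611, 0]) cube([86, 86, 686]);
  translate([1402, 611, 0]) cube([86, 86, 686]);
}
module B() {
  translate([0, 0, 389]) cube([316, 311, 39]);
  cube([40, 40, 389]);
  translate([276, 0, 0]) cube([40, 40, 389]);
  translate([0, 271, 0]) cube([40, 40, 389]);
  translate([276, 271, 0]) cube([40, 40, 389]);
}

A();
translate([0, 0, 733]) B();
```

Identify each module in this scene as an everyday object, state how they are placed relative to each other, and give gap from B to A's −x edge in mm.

The stool's min-x is at 0; the table's min-x is 0; gap = 0 mm.

A is a table. B is a stool. The stool is on top of the table. The gap from the stool to the table's −x edge is 0 mm.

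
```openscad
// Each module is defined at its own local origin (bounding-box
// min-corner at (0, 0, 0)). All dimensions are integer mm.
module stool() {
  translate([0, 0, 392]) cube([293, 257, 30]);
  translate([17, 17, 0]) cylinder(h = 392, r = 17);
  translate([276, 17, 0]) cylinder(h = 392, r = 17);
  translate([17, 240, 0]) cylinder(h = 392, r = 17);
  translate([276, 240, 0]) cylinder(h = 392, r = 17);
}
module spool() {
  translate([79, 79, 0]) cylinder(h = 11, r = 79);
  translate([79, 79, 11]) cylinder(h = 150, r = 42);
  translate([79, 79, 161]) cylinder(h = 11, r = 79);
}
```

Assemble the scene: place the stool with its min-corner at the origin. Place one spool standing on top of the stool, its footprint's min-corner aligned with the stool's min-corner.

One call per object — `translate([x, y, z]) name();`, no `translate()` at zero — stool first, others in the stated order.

stool();
translate([0, 0, 422]) spool();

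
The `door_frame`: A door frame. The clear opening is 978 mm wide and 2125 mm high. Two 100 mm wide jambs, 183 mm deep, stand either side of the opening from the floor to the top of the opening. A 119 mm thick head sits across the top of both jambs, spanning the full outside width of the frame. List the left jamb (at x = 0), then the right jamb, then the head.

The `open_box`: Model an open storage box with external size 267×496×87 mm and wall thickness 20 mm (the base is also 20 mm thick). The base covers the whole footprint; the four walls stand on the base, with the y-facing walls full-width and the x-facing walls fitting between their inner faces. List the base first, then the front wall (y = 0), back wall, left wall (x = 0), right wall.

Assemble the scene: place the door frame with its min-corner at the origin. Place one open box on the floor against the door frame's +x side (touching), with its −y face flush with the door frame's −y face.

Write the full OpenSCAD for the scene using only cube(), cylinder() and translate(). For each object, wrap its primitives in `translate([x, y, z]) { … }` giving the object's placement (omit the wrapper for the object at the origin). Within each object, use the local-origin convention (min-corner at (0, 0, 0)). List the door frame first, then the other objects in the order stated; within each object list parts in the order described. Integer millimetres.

cube([100, 183, 2125]);
translate([1078, 0, 0]) cube([100, 183, 2125]);
translate([0, 0, 2125]) cube([1178, 183, 119]);
translate([1178, 0, 0]) {
  cube([267, 496, 20]);
  translate([0, 0, 20]) cube([267, 20, 67]);
  translate([0, 476, 20]) cube([267, 20, 67]);
  translate([0, 20, 20]) cube([20, 456, 67]);
  translate([247, 20, 20]) cube([20, 456, 67]);
}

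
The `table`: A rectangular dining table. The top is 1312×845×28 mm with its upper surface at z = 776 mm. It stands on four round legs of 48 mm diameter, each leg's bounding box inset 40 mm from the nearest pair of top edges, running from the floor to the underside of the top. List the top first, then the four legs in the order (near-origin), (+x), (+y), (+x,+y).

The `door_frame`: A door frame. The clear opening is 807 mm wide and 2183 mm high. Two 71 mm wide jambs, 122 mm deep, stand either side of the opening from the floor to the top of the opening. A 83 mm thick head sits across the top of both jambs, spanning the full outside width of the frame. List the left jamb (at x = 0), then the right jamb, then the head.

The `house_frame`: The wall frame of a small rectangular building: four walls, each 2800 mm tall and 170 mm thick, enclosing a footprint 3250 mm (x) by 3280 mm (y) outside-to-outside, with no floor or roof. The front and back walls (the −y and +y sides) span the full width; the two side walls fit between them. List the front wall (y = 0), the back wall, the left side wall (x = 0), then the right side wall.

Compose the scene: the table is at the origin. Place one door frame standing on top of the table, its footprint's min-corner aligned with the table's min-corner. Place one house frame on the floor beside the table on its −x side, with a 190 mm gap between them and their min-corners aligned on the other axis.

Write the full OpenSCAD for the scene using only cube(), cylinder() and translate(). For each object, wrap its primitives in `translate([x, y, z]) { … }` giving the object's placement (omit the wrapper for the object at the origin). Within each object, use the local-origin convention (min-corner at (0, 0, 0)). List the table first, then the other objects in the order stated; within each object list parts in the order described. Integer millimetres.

translate([0, 0, 748]) cube([1312, 845, 28]);
translate([64, 64, 0]) cylinder(h = 748, r = 24);
translate([1248, 64, 0]) cylinder(h = 748, r = 24);
translate([64, 781, 0]) cylinder(h = 748, r = 24);
translate([1248, 781, 0]) cylinder(h = 748, r = 24);
translate([0, 0, 776]) {
  cube([71, 122, 2183]);
  translate([878, 0, 0]) cube([71, 122, 2183]);
  translate([0, 0, 2183]) cube([949, 122, 83]);
}
translate([-3440, 0, 0]) {
  cube([3250, 170, 2800]);
  translate([0, 3110, 0]) cube([3250, 170, 2800]);
  translate([0, 170, 0]) cube([170, 2940, 2800]);
  translate([3080, 170, 0]) cube([170, 2940, 2800]);
}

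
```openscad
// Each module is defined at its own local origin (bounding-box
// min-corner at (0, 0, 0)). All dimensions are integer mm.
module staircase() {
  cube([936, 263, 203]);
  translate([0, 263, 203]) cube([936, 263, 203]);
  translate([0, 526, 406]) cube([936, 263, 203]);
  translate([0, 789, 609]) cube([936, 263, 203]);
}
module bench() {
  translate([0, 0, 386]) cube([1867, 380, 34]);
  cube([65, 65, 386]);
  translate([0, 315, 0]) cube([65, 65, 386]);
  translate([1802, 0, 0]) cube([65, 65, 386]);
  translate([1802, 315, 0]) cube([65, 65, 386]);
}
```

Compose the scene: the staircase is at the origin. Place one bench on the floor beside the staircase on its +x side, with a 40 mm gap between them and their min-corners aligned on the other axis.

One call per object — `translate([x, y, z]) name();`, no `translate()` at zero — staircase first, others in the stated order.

staircase();
translate([976, 0, 0]) bench();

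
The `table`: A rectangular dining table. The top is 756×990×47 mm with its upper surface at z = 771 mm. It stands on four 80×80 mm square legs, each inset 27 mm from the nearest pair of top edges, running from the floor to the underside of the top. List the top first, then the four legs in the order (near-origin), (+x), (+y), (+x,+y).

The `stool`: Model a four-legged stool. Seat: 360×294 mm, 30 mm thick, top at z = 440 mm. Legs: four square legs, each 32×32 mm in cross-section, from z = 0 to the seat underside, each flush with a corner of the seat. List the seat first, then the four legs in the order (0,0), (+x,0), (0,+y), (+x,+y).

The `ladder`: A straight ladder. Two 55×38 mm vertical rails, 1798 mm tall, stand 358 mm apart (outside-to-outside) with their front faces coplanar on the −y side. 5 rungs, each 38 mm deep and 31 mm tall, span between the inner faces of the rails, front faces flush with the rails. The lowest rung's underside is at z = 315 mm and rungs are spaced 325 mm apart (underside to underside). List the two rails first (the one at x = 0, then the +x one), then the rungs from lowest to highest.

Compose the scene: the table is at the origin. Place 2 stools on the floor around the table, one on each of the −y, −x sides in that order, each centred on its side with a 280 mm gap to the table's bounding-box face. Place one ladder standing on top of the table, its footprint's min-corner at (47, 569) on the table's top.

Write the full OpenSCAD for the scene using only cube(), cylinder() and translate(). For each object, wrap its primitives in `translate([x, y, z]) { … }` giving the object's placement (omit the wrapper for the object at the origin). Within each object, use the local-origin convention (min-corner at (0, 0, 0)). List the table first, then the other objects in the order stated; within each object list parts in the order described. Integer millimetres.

translate([0, 0, 724]) cube([756, 990, 47]);
translate([27, 27, 0]) cube([80, 80, 724]);
translate([649, 27, 0]) cube([80, 80, 724]);
translate([27, 883, 0]) cube([80, 80, 724]);
translate([649, 883, 0]) cube([80, 80, 724]);
translate([198, -574, 0]) {
  translate([0, 0, 410]) cube([360, 294, 30]);
  cube([32, 32, 410]);
  translate([328, 0, 0]) cube([32, 32, 410]);
  translate([0, 262, 0]) cube([32, 32, 410]);
  translate([328, 262, 0]) cube([32, 32, 410]);
}
translate([-640, 348, 0]) {
  translate([0, 0, 410]) cube([360, 294, 30]);
  cube([32, 32, 410]);
  translate([328, 0, 0]) cube([32, 32, 410]);
  translate([0, 262, 0]) cube([32, 32, 410]);
  translate([328, 262, 0]) cube([32, 32, 410]);
}
translate([47, 569, 771]) {
  cube([55, 38, 1798]);
  translate([303, 0, 0]) cube([55, 38, 1798]);
  translate([55, 0, 315]) cube([248, 38, 31]);
  translate([55, 0, 640]) cube([248, 38, 31]);
  translate([55, 0, 965]) cube([248, 38, 31]);
  translate([55, 0, 1290]) cube([248, 38, 31]);
  translate([55, 0, 1615]) cube([248, 38, 31]);
}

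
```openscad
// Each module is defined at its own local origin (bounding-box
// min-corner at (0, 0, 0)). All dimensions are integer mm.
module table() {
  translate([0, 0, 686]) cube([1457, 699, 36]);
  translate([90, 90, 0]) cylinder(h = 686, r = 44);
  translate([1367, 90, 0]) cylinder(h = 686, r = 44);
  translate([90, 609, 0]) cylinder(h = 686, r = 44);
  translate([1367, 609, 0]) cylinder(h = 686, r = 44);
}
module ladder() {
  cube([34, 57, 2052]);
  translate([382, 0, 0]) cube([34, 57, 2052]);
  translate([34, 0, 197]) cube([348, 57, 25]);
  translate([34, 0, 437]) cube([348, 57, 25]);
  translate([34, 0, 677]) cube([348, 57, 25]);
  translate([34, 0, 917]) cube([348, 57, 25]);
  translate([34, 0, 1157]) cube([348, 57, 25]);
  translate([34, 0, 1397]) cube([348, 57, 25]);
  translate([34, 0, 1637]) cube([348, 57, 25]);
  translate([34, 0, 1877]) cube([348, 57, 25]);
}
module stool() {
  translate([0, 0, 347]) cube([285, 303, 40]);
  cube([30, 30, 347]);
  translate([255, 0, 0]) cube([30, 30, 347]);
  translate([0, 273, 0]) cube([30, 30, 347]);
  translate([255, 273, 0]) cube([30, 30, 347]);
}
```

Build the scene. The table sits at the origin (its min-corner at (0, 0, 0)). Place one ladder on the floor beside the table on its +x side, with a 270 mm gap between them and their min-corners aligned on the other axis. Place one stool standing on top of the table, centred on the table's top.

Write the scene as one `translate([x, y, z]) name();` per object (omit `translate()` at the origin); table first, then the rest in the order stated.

table();
translate([1727, 0, 0]) ladder();
translate([586, 198, 722]) stool();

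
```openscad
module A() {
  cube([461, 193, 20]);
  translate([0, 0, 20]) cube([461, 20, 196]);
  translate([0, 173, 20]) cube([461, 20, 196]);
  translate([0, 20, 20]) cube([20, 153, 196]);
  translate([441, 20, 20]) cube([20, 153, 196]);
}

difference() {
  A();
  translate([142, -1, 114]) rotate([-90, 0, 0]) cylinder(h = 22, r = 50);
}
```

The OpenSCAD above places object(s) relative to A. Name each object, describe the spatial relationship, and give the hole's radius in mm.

A is an open box. The open box has a circular hole through its front wall. The hole's radius is 50 mm.

The subtracted cylinder has r = 50 mm.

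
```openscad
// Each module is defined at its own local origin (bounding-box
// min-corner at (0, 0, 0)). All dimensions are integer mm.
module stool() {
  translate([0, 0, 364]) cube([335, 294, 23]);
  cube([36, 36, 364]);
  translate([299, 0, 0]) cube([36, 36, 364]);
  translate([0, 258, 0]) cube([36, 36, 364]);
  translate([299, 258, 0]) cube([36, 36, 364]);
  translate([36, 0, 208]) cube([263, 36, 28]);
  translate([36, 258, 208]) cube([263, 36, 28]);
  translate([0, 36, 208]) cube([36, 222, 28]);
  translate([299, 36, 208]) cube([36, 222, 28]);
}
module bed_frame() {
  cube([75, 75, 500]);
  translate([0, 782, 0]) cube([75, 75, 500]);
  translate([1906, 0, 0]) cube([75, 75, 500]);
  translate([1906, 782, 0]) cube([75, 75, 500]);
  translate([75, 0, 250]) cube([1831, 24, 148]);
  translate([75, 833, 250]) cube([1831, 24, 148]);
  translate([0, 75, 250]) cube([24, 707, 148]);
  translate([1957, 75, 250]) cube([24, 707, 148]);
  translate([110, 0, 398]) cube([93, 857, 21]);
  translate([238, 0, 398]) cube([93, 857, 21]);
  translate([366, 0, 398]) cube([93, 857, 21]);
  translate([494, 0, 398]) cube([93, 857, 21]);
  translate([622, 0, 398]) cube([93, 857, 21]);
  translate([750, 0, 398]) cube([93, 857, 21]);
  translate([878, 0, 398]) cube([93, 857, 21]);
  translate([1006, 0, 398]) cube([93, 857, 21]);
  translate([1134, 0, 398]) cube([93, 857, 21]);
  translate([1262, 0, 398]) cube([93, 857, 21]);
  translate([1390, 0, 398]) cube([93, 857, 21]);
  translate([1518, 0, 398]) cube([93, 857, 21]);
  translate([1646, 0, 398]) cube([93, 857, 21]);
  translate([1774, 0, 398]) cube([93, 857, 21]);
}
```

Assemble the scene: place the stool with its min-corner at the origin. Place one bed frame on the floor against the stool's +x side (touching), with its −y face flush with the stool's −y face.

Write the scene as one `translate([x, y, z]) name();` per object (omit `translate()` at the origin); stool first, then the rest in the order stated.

stool();
translate([335, 0, 0]) bed_frame();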